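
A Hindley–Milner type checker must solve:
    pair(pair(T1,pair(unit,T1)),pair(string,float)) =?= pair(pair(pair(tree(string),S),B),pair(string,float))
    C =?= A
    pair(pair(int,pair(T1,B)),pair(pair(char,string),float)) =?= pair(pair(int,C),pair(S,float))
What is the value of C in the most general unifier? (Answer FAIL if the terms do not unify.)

pair(pair(tree(string),pair(char,string)),pair(unit,pair(tree(string),pair(char,string))))

Decompose pair/2: pair(T1,pair(unit,T1)) =?= pair(pair(tree(string),S),B),  pair(string,float) =?= pair(string,float).
Decompose pair/2: T1 =?= pair(tree(string),S),  pair(unit,T1) =?= B.
Bind T1 := pair(tree(string),S); substituting into the 2 remaining equations that mention T1 gives: pair(unit,pair(tree(string),S)) =?= B,  pair(pair(int,pair(pair(tree(string),S),B)),pair(pair(char,string),float)) =?= pair(pair(int,C),pair(S,float)).
Bind B := pair(unit,pair(tree(string),S)); substituting into the one remaining equation that mentions B gives: pair(pair(int,pair(pair(tree(string),S),pair(unit,pair(tree(string),S)))),pair(pair(char,string),float)) =?= pair(pair(int,C),pair(S,float)).
Delete trivial equation pair(string,float) =?= pair(string,float).
Bind C := A; substituting into the remaining equation gives: pair(pair(int,pair(pair(tree(string),S),pair(unit,pair(tree(string),S)))),pair(pair(char,string),float)) =?= pair(pair(int,A),pair(S,float)).
Decompose pair/2: pair(int,pair(pair(tree(string),S),pair(unit,pair(tree(string),S)))) =?= pair(int,A),  pair(pair(char,string),float) =?= pair(S,float).
Decompose pair/2: int =?= int,  pair(pair(tree(string),S),pair(unit,pair(tree(string),S))) =?= A.
Delete trivial equation int =?= int.
Bind A := pair(pair(tree(string),S),pair(unit,pair(tree(string),S))); no other remaining equation mentions A. Substituting into the earlier binding gives C := pair(pair(tree(string),S),pair(unit,pair(tree(string),S))).
Decompose pair/2: pair(char,string) =?= S,  float =?= float.
Bind S := pair(char,string); no other remaining equation mentions S. Substituting into the earlier bindings gives T1 := pair(tree(string),pair(char,string)), B := pair(unit,pair(tree(string),pair(char,string))), C := pair(pair(tree(string),pair(char,string)),pair(unit,pair(tree(string),pair(char,string)))), A := pair(pair(tree(string),pair(char,string)),pair(unit,pair(tree(string),pair(char,string)))).
Delete trivial equation float =?= float.
MGU = { T1 := pair(tree(string),pair(char,string)), B := pair(unit,pair(tree(string),pair(char,string))), C := pair(pair(tree(string),pair(char,string)),pair(unit,pair(tree(string),pair(char,string)))), A := pair(pair(tree(string),pair(char,string)),pair(unit,pair(tree(string),pair(char,string)))), S := pair(char,string) }, so C := pair(pair(tree(string),pair(char,string)),pair(unit,pair(tree(string),pair(char,string)))).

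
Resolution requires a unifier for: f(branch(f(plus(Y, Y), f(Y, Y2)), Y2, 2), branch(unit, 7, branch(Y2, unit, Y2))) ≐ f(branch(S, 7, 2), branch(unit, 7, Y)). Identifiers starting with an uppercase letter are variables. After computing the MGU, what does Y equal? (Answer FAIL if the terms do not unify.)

Decompose f/2: branch(f(plus(Y, Y), f(Y, Y2)), Y2, 2) ≐ branch(S, 7, 2),  branch(unit, 7, branch(Y2, unit, Y2)) ≐ branch(unit, 7, Y).
Decompose branch/3: f(plus(Y, Y), f(Y, Y2)) ≐ S,  Y2 ≐ 7,  2 ≐ 2.
Bind S := f(plus(Y, Y), f(Y, Y2)); no other remaining equation mentions S.
Bind Y2 := 7; substituting into the one remaining equation that mentions Y2 gives: branch(unit, 7, branch(7, unit, 7)) ≐ branch(unit, 7, Y). Substituting into the earlier binding gives S := f(plus(Y, Y), f(Y, 7)).
Delete trivial equation 2 ≐ 2.
Decompose branch/3: unit ≐ unit,  7 ≐ 7,  branch(7, unit, 7) ≐ Y.
Delete trivial equation unit ≐ unit.
Delete trivial equation 7 ≐ 7.
Bind Y := branch(7, unit, 7). Substituting into the earlier binding gives S := f(plus(branch(7, unit, 7), branch(7, unit, 7)), f(branch(7, unit, 7), 7)).
MGU = { S := f(plus(branch(7, unit, 7), branch(7, unit, 7)), f(branch(7, unit, 7), 7)), Y2 := 7, Y := branch(7, unit, 7) }, so Y := branch(7, unit, 7).

branch(7, unit, 7)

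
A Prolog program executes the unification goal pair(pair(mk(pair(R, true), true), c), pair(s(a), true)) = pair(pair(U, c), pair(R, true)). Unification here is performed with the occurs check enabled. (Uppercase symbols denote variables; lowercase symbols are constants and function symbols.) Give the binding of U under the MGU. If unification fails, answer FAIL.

mk(pair(s(a), true), true)

Decompose pair/2: pair(mk(pair(R, true), true), c) = pair(U, c),  pair(s(a), true) = pair(R, true).
Decompose pair/2: mk(pair(R, true), true) = U,  c = c.
Bind U := mk(pair(R, true), true); no other remaining equation mentions U.
Delete trivial equation c = c.
Decompose pair/2: s(a) = R,  true = true.
Bind R := s(a); no other remaining equation mentions R. Substituting into the earlier binding gives U := mk(pair(s(a), true), true).
Delete trivial equation true = true.
MGU = { U = mk(pair(s(a), true), true), R = s(a) }, so U = mk(pair(s(a), true), true).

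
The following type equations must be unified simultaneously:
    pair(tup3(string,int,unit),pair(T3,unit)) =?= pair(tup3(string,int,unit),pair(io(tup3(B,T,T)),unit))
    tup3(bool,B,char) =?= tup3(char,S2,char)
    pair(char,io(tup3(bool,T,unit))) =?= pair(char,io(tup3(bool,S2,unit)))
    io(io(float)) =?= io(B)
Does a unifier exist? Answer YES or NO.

Decompose pair/2: tup3(string,int,unit) =?= tup3(string,int,unit),  pair(T3,unit) =?= pair(io(tup3(B,T,T)),unit).
Delete trivial equation tup3(string,int,unit) =?= tup3(string,int,unit).
Decompose pair/2: T3 =?= io(tup3(B,T,T)),  unit =?= unit.
Bind T3 := io(tup3(B,T,T)); no other remaining equation mentions T3.
Delete trivial equation unit =?= unit.
Decompose tup3/3: bool =?= char,  B =?= S2,  char =?= char.
Clash: constants bool and char differ; no unifier exists.

NO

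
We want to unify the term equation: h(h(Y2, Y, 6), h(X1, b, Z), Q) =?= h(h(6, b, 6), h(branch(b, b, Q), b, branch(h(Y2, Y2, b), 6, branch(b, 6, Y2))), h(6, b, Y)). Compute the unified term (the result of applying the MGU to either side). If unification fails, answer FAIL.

h(h(6, b, 6), h(branch(b, b, h(6, b, b)), b, branch(h(6, 6, b), 6, branch(b, 6, 6))), h(6, b, b))

Decompose h/3: h(Y2, Y, 6) =?= h(6, b, 6),  h(X1, b, Z) =?= h(branch(b, b, Q), b, branch(h(Y2, Y2, b), 6, branch(b, 6, Y2))),  Q =?= h(6, b, Y).
Decompose h/3: Y2 =?= 6,  Y =?= b,  6 =?= 6.
Bind Y2 := 6; substituting into the one remaining equation that mentions Y2 gives: h(X1, b, Z) =?= h(branch(b, b, Q), b, branch(h(6, 6, b), 6, branch(b, 6, 6))).
Bind Y := b; substituting into the one remaining equation that mentions Y gives: Q =?= h(6, b, b).
Delete trivial equation 6 =?= 6.
Decompose h/3: X1 =?= branch(b, b, Q),  b =?= b,  Z =?= branch(h(6, 6, b), 6, branch(b, 6, 6)).
Bind X1 := branch(b, b, Q); no other remaining equation mentions X1.
Delete trivial equation b =?= b.
Bind Z := branch(h(6, 6, b), 6, branch(b, 6, 6)); no other remaining equation mentions Z.
Bind Q := h(6, b, b). Substituting into the earlier binding gives X1 := branch(b, b, h(6, b, b)).
Applying the MGU to either side gives h(h(6, b, 6), h(branch(b, b, h(6, b, b)), b, branch(h(6, 6, b), 6, branch(b, 6, 6))), h(6, b, b)).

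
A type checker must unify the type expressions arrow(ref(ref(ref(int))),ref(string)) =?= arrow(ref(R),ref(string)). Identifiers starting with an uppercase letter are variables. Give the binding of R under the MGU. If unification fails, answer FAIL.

Decompose arrow/2: ref(ref(ref(int))) =?= ref(R),  ref(string) =?= ref(string).
Decompose ref/1: ref(ref(int)) =?= R.
Bind R := ref(ref(int)); no other remaining equation mentions R.
Delete trivial equation ref(string) =?= ref(string).
MGU = { R ↦ ref(ref(int)) }, so R ↦ ref(ref(int)).

ref(ref(int))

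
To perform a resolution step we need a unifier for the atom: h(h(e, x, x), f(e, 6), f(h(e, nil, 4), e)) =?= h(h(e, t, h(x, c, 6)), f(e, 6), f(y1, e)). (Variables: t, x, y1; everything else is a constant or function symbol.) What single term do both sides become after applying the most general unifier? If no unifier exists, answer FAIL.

Decompose h/3: h(e, x, x) =?= h(e, t, h(x, c, 6)),  f(e, 6) =?= f(e, 6),  f(h(e, nil, 4), e) =?= f(y1, e).
Decompose h/3: e =?= e,  x =?= t,  x =?= h(x, c, 6).
Delete trivial equation e =?= e.
Bind x := t; substituting into the one remaining equation that mentions x gives: t =?= h(t, c, 6).
Occurs check fails: t occurs in h(t, c, 6); the equation t =?= h(t, c, 6) has no finite solution.

FAIL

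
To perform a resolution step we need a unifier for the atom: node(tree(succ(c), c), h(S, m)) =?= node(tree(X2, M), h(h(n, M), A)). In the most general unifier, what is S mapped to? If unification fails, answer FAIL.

h(n, c)

Decompose node/2: tree(succ(c), c) =?= tree(X2, M),  h(S, m) =?= h(h(n, M), A).
Decompose tree/2: succ(c) =?= X2,  c =?= M.
Bind X2 := succ(c); no other remaining equation mentions X2.
Bind M := c; substituting into the remaining equation gives: h(S, m) =?= h(h(n, c), A).
Decompose h/2: S =?= h(n, c),  m =?= A.
Bind S := h(n, c); no other remaining equation mentions S.
Bind A := m.
MGU = { X2 := succ(c), M := c, S := h(n, c), A := m }, so S := h(n, c).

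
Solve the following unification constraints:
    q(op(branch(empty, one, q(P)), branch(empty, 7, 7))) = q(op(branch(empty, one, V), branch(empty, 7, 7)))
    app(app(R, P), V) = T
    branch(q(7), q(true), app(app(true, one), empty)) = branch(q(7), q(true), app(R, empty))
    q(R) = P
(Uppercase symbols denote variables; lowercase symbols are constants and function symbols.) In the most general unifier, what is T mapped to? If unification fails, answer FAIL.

app(app(app(true, one), q(app(true, one))), q(q(app(true, one))))

Decompose q/1: op(branch(empty, one, q(P)), branch(empty, 7, 7)) = op(branch(empty, one, V), branch(empty, 7, 7)).
Decompose op/2: branch(empty, one, q(P)) = branch(empty, one, V),  branch(empty, 7, 7) = branch(empty, 7, 7).
Decompose branch/3: empty = empty,  one = one,  q(P) = V.
Delete trivial equation empty = empty.
Delete trivial equation one = one.
Bind V := q(P); substituting into the one remaining equation that mentions V gives: app(app(R, P), q(P)) = T.
Delete trivial equation branch(empty, 7, 7) = branch(empty, 7, 7).
Bind T := app(app(R, P), q(P)); no other remaining equation mentions T.
Decompose branch/3: q(7) = q(7),  q(true) = q(true),  app(app(true, one), empty) = app(R, empty).
Delete trivial equation q(7) = q(7).
Delete trivial equation q(true) = q(true).
Decompose app/2: app(true, one) = R,  empty = empty.
Bind R := app(true, one); substituting into the one remaining equation that mentions R gives: q(app(true, one)) = P. Substituting into the earlier binding gives T := app(app(app(true, one), P), q(P)).
Delete trivial equation empty = empty.
Bind P := q(app(true, one)). Substituting into the earlier bindings gives V := q(q(app(true, one))), T := app(app(app(true, one), q(app(true, one))), q(q(app(true, one)))).
MGU = { V -> q(q(app(true, one))), T -> app(app(app(true, one), q(app(true, one))), q(q(app(true, one)))), R -> app(true, one), P -> q(app(true, one)) }, so T -> app(app(app(true, one), q(app(true, one))), q(q(app(true, one)))).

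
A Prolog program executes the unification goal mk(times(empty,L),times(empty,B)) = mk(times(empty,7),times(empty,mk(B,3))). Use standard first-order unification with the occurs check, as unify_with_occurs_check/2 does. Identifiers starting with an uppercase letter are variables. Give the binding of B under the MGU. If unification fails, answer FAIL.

Decompose mk/2: times(empty,L) = times(empty,7),  times(empty,B) = times(empty,mk(B,3)).
Decompose times/2: empty = empty,  L = 7.
Delete trivial equation empty = empty.
Bind L := 7; no other remaining equation mentions L.
Decompose times/2: empty = empty,  B = mk(B,3).
Delete trivial equation empty = empty.
Occurs check fails: B occurs in mk(B,3); the equation B = mk(B,3) has no finite solution.

FAIL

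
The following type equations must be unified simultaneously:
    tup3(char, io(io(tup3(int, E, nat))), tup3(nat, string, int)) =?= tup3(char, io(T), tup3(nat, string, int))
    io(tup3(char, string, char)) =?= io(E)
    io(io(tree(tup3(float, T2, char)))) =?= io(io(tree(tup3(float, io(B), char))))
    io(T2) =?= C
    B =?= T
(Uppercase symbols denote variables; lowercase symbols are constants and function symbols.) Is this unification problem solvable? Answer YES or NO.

Decompose tup3/3: char =?= char,  io(io(tup3(int, E, nat))) =?= io(T),  tup3(nat, string, int) =?= tup3(nat, string, int).
Delete trivial equation char =?= char.
Decompose io/1: io(tup3(int, E, nat)) =?= T.
Bind T := io(tup3(int, E, nat)); substituting into the one remaining equation that mentions T gives: B =?= io(tup3(int, E, nat)).
Delete trivial equation tup3(nat, string, int) =?= tup3(nat, string, int).
Decompose io/1: tup3(char, string, char) =?= E.
Bind E := tup3(char, string, char); substituting into the one remaining equation that mentions E gives: B =?= io(tup3(int, tup3(char, string, char), nat)). Substituting into the earlier binding gives T := io(tup3(int, tup3(char, string, char), nat)).
Decompose io/1: io(tree(tup3(float, T2, char))) =?= io(tree(tup3(float, io(B), char))).
Decompose io/1: tree(tup3(float, T2, char)) =?= tree(tup3(float, io(B), char)).
Decompose tree/1: tup3(float, T2, char) =?= tup3(float, io(B), char).
Decompose tup3/3: float =?= float,  T2 =?= io(B),  char =?= char.
Delete trivial equation float =?= float.
Bind T2 := io(B); substituting into the one remaining equation that mentions T2 gives: io(io(B)) =?= C.
Delete trivial equation char =?= char.
Bind C := io(io(B)); no other remaining equation mentions C.
Bind B := io(tup3(int, tup3(char, string, char), nat)). Substituting into the earlier bindings gives T2 := io(io(tup3(int, tup3(char, string, char), nat))), C := io(io(io(tup3(int, tup3(char, string, char), nat)))).
No equations remain and no clash or occurs-check failure arose, so a unifier exists.

YES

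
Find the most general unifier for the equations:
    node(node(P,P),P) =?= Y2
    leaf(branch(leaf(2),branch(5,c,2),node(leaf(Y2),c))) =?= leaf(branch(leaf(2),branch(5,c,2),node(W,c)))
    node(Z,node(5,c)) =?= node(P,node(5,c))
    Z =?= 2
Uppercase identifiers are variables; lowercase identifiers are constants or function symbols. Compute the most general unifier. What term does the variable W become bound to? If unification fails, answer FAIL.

Bind Y2 := node(node(P,P),P); substituting into the one remaining equation that mentions Y2 gives: leaf(branch(leaf(2),branch(5,c,2),node(leaf(node(node(P,P),P)),c))) =?= leaf(branch(leaf(2),branch(5,c,2),node(W,c))).
Decompose leaf/1: branch(leaf(2),branch(5,c,2),node(leaf(node(node(P,P),P)),c)) =?= branch(leaf(2),branch(5,c,2),node(W,c)).
Decompose branch/3: leaf(2) =?= leaf(2),  branch(5,c,2) =?= branch(5,c,2),  node(leaf(node(node(P,P),P)),c) =?= node(W,c).
Delete trivial equation leaf(2) =?= leaf(2).
Delete trivial equation branch(5,c,2) =?= branch(5,c,2).
Decompose node/2: leaf(node(node(P,P),P)) =?= W,  c =?= c.
Bind W := leaf(node(node(P,P),P)); no other remaining equation mentions W.
Delete trivial equation c =?= c.
Decompose node/2: Z =?= P,  node(5,c) =?= node(5,c).
Bind Z := P; substituting into the one remaining equation that mentions Z gives: P =?= 2.
Delete trivial equation node(5,c) =?= node(5,c).
Bind P := 2. Substituting into the earlier bindings gives Y2 := node(node(2,2),2), W := leaf(node(node(2,2),2)), Z := 2.
MGU = { Y2 := node(node(2,2),2), W := leaf(node(node(2,2),2)), Z := 2, P := 2 }, so W := leaf(node(node(2,2),2)).

leaf(node(node(2,2),2))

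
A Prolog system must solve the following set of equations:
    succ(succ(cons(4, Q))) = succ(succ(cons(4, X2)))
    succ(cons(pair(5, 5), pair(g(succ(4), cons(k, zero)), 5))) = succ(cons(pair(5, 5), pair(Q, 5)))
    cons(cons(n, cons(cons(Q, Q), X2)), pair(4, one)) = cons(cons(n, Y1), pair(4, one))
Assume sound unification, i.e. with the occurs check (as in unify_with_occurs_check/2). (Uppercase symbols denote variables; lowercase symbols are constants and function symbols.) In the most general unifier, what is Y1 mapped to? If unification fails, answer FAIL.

Decompose succ/1: succ(cons(4, Q)) = succ(cons(4, X2)).
Decompose succ/1: cons(4, Q) = cons(4, X2).
Decompose cons/2: 4 = 4,  Q = X2.
Delete trivial equation 4 = 4.
Bind Q := X2; substituting into the remaining equations gives: succ(cons(pair(5, 5), pair(g(succ(4), cons(k, zero)), 5))) = succ(cons(pair(5, 5), pair(X2, 5))),  cons(cons(n, cons(cons(X2, X2), X2)), pair(4, one)) = cons(cons(n, Y1), pair(4, one)).
Decompose succ/1: cons(pair(5, 5), pair(g(succ(4), cons(k, zero)), 5)) = cons(pair(5, 5), pair(X2, 5)).
Decompose cons/2: pair(5, 5) = pair(5, 5),  pair(g(succ(4), cons(k, zero)), 5) = pair(X2, 5).
Delete trivial equation pair(5, 5) = pair(5, 5).
Decompose pair/2: g(succ(4), cons(k, zero)) = X2,  5 = 5.
Bind X2 := g(succ(4), cons(k, zero)); substituting into the one remaining equation that mentions X2 gives: cons(cons(n, cons(cons(g(succ(4), cons(k, zero)), g(succ(4), cons(k, zero))), g(succ(4), cons(k, zero)))), pair(4, one)) = cons(cons(n, Y1), pair(4, one)). Substituting into the earlier binding gives Q := g(succ(4), cons(k, zero)).
Delete trivial equation 5 = 5.
Decompose cons/2: cons(n, cons(cons(g(succ(4), cons(k, zero)), g(succ(4), cons(k, zero))), g(succ(4), cons(k, zero)))) = cons(n, Y1),  pair(4, one) = pair(4, one).
Decompose cons/2: n = n,  cons(cons(g(succ(4), cons(k, zero)), g(succ(4), cons(k, zero))), g(succ(4), cons(k, zero))) = Y1.
Delete trivial equation n = n.
Bind Y1 := cons(cons(g(succ(4), cons(k, zero)), g(succ(4), cons(k, zero))), g(succ(4), cons(k, zero))); no other remaining equation mentions Y1.
Delete trivial equation pair(4, one) = pair(4, one).
MGU = { Q = g(succ(4), cons(k, zero)), X2 = g(succ(4), cons(k, zero)), Y1 = cons(cons(g(succ(4), cons(k, zero)), g(succ(4), cons(k, zero))), g(succ(4), cons(k, zero))) }, so Y1 = cons(cons(g(succ(4), cons(k, zero)), g(succ(4), cons(k, zero))), g(succ(4), cons(k, zero))).

cons(cons(g(succ(4), cons(k, zero)), g(succ(4), cons(k, zero))), g(succ(4), cons(k, zero)))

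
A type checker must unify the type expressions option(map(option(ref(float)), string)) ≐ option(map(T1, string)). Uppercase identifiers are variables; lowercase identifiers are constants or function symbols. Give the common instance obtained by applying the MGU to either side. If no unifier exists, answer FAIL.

option(map(option(ref(float)), string))

Decompose option/1: map(option(ref(float)), string) ≐ map(T1, string).
Decompose map/2: option(ref(float)) ≐ T1,  string ≐ string.
Bind T1 := option(ref(float)); no other remaining equation mentions T1.
Delete trivial equation string ≐ string.
Applying the MGU to either side gives option(map(option(ref(float)), string)).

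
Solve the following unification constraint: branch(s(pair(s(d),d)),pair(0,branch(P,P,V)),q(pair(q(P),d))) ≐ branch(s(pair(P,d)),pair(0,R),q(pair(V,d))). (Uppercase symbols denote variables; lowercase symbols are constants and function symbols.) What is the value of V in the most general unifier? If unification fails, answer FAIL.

Decompose branch/3: s(pair(s(d),d)) ≐ s(pair(P,d)),  pair(0,branch(P,P,V)) ≐ pair(0,R),  q(pair(q(P),d)) ≐ q(pair(V,d)).
Decompose s/1: pair(s(d),d) ≐ pair(P,d).
Decompose pair/2: s(d) ≐ P,  d ≐ d.
Bind P := s(d); substituting into the 2 remaining equations that mention P gives: pair(0,branch(s(d),s(d),V)) ≐ pair(0,R),  q(pair(q(s(d)),d)) ≐ q(pair(V,d)).
Delete trivial equation d ≐ d.
Decompose pair/2: 0 ≐ 0,  branch(s(d),s(d),V) ≐ R.
Delete trivial equation 0 ≐ 0.
Bind R := branch(s(d),s(d),V); no other remaining equation mentions R.
Decompose q/1: pair(q(s(d)),d) ≐ pair(V,d).
Decompose pair/2: q(s(d)) ≐ V,  d ≐ d.
Bind V := q(s(d)); no other remaining equation mentions V. Substituting into the earlier binding gives R := branch(s(d),s(d),q(s(d))).
Delete trivial equation d ≐ d.
MGU = { P -> s(d), R -> branch(s(d),s(d),q(s(d))), V -> q(s(d)) }, so V -> q(s(d)).

q(s(d))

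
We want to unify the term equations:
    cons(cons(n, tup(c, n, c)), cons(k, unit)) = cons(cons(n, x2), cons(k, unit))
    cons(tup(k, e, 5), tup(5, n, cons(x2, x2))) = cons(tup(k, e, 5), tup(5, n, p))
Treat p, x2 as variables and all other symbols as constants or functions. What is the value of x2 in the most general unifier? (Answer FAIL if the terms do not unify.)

Decompose cons/2: cons(n, tup(c, n, c)) = cons(n, x2),  cons(k, unit) = cons(k, unit).
Decompose cons/2: n = n,  tup(c, n, c) = x2.
Delete trivial equation n = n.
Bind x2 := tup(c, n, c); substituting into the one remaining equation that mentions x2 gives: cons(tup(k, e, 5), tup(5, n, cons(tup(c, n, c), tup(c, n, c)))) = cons(tup(k, e, 5), tup(5, n, p)).
Delete trivial equation cons(k, unit) = cons(k, unit).
Decompose cons/2: tup(k, e, 5) = tup(k, e, 5),  tup(5, n, cons(tup(c, n, c), tup(c, n, c))) = tup(5, n, p).
Delete trivial equation tup(k, e, 5) = tup(k, e, 5).
Decompose tup/3: 5 = 5,  n = n,  cons(tup(c, n, c), tup(c, n, c)) = p.
Delete trivial equation 5 = 5.
Delete trivial equation n = n.
Bind p := cons(tup(c, n, c), tup(c, n, c)).
MGU = { x2 := tup(c, n, c), p := cons(tup(c, n, c), tup(c, n, c)) }, so x2 := tup(c, n, c).

tup(c, n, c)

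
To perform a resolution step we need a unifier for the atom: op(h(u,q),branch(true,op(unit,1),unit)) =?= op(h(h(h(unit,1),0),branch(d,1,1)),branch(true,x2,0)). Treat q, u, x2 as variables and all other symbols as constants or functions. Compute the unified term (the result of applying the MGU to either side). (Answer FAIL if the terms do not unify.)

Decompose op/2: h(u,q) =?= h(h(h(unit,1),0),branch(d,1,1)),  branch(true,op(unit,1),unit) =?= branch(true,x2,0).
Decompose h/2: u =?= h(h(unit,1),0),  q =?= branch(d,1,1).
Bind u := h(h(unit,1),0); no other remaining equation mentions u.
Bind q := branch(d,1,1); no other remaining equation mentions q.
Decompose branch/3: true =?= true,  op(unit,1) =?= x2,  unit =?= 0.
Delete trivial equation true =?= true.
Bind x2 := op(unit,1); no other remaining equation mentions x2.
Clash: constants unit and 0 differ; no unifier exists.

FAIL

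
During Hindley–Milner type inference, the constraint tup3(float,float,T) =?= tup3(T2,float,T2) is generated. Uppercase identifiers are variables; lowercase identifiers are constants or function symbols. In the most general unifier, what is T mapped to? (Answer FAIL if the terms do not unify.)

float

Decompose tup3/3: float =?= T2,  float =?= float,  T =?= T2.
Bind T2 := float; substituting into the one remaining equation that mentions T2 gives: T =?= float.
Delete trivial equation float =?= float.
Bind T := float.
MGU = { T2 -> float, T -> float }, so T -> float.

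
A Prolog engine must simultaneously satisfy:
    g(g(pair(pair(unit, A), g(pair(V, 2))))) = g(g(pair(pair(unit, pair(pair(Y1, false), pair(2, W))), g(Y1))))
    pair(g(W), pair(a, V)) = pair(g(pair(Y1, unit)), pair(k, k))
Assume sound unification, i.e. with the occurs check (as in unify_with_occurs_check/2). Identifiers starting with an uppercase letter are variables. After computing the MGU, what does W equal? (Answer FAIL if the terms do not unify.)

Decompose g/1: g(pair(pair(unit, A), g(pair(V, 2)))) = g(pair(pair(unit, pair(pair(Y1, false), pair(2, W))), g(Y1))).
Decompose g/1: pair(pair(unit, A), g(pair(V, 2))) = pair(pair(unit, pair(pair(Y1, false), pair(2, W))), g(Y1)).
Decompose pair/2: pair(unit, A) = pair(unit, pair(pair(Y1, false), pair(2, W))),  g(pair(V, 2)) = g(Y1).
Decompose pair/2: unit = unit,  A = pair(pair(Y1, false), pair(2, W)).
Delete trivial equation unit = unit.
Bind A := pair(pair(Y1, false), pair(2, W)); no other remaining equation mentions A.
Decompose g/1: pair(V, 2) = Y1.
Bind Y1 := pair(V, 2); substituting into the remaining equation gives: pair(g(W), pair(a, V)) = pair(g(pair(pair(V, 2), unit)), pair(k, k)). Substituting into the earlier binding gives A := pair(pair(pair(V, 2), false), pair(2, W)).
Decompose pair/2: g(W) = g(pair(pair(V, 2), unit)),  pair(a, V) = pair(k, k).
Decompose g/1: W = pair(pair(V, 2), unit).
Bind W := pair(pair(V, 2), unit); no other remaining equation mentions W. Substituting into the earlier binding gives A := pair(pair(pair(V, 2), false), pair(2, pair(pair(V, 2), unit))).
Decompose pair/2: a = k,  V = k.
Clash: constants a and k differ; no unifier exists.

FAIL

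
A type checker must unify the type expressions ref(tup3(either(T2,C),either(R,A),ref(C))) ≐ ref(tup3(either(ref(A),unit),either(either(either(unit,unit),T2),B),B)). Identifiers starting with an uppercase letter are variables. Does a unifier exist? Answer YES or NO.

YES

Decompose ref/1: tup3(either(T2,C),either(R,A),ref(C)) ≐ tup3(either(ref(A),unit),either(either(either(unit,unit),T2),B),B).
Decompose tup3/3: either(T2,C) ≐ either(ref(A),unit),  either(R,A) ≐ either(either(either(unit,unit),T2),B),  ref(C) ≐ B.
Decompose either/2: T2 ≐ ref(A),  C ≐ unit.
Bind T2 := ref(A); substituting into the one remaining equation that mentions T2 gives: either(R,A) ≐ either(either(either(unit,unit),ref(A)),B).
Bind C := unit; substituting into the one remaining equation that mentions C gives: ref(unit) ≐ B.
Decompose either/2: R ≐ either(either(unit,unit),ref(A)),  A ≐ B.
Bind R := either(either(unit,unit),ref(A)); no other remaining equation mentions R.
Bind A := B; no other remaining equation mentions A. Substituting into the earlier bindings gives T2 := ref(B), R := either(either(unit,unit),ref(B)).
Bind B := ref(unit). Substituting into the earlier bindings gives T2 := ref(ref(unit)), R := either(either(unit,unit),ref(ref(unit))), A := ref(unit).
No equations remain and no clash or occurs-check failure arose, so a unifier exists.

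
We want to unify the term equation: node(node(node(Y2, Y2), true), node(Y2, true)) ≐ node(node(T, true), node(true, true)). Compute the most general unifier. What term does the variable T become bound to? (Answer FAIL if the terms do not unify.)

Decompose node/2: node(node(Y2, Y2), true) ≐ node(T, true),  node(Y2, true) ≐ node(true, true).
Decompose node/2: node(Y2, Y2) ≐ T,  true ≐ true.
Bind T := node(Y2, Y2); no other remaining equation mentions T.
Delete trivial equation true ≐ true.
Decompose node/2: Y2 ≐ true,  true ≐ true.
Bind Y2 := true; no other remaining equation mentions Y2. Substituting into the earlier binding gives T := node(true, true).
Delete trivial equation true ≐ true.
MGU = { T -> node(true, true), Y2 -> true }, so T -> node(true, true).

node(true, true)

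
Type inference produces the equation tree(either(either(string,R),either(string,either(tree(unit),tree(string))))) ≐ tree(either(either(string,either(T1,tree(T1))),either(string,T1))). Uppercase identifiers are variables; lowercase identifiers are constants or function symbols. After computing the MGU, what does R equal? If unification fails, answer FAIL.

Decompose tree/1: either(either(string,R),either(string,either(tree(unit),tree(string)))) ≐ either(either(string,either(T1,tree(T1))),either(string,T1)).
Decompose either/2: either(string,R) ≐ either(string,either(T1,tree(T1))),  either(string,either(tree(unit),tree(string))) ≐ either(string,T1).
Decompose either/2: string ≐ string,  R ≐ either(T1,tree(T1)).
Delete trivial equation string ≐ string.
Bind R := either(T1,tree(T1)); no other remaining equation mentions R.
Decompose either/2: string ≐ string,  either(tree(unit),tree(string)) ≐ T1.
Delete trivial equation string ≐ string.
Bind T1 := either(tree(unit),tree(string)). Substituting into the earlier binding gives R := either(either(tree(unit),tree(string)),tree(either(tree(unit),tree(string)))).
MGU = { R -> either(either(tree(unit),tree(string)),tree(either(tree(unit),tree(string)))), T1 -> either(tree(unit),tree(string)) }, so R -> either(either(tree(unit),tree(string)),tree(either(tree(unit),tree(string)))).

either(either(tree(unit),tree(string)),tree(either(tree(unit),tree(string))))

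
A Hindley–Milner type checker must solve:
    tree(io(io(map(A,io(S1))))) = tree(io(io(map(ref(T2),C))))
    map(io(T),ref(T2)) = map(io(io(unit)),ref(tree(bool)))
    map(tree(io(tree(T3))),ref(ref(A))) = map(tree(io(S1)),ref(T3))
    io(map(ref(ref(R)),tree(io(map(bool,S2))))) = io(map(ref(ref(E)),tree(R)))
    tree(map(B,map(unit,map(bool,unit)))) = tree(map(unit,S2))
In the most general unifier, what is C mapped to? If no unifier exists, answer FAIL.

io(tree(ref(ref(tree(bool)))))

Decompose tree/1: io(io(map(A,io(S1)))) = io(io(map(ref(T2),C))).
Decompose io/1: io(map(A,io(S1))) = io(map(ref(T2),C)).
Decompose io/1: map(A,io(S1)) = map(ref(T2),C).
Decompose map/2: A = ref(T2),  io(S1) = C.
Bind A := ref(T2); substituting into the one remaining equation that mentions A gives: map(tree(io(tree(T3))),ref(ref(ref(T2)))) = map(tree(io(S1)),ref(T3)).
Bind C := io(S1); no other remaining equation mentions C.
Decompose map/2: io(T) = io(io(unit)),  ref(T2) = ref(tree(bool)).
Decompose io/1: T = io(unit).
Bind T := io(unit); no other remaining equation mentions T.
Decompose ref/1: T2 = tree(bool).
Bind T2 := tree(bool); substituting into the one remaining equation that mentions T2 gives: map(tree(io(tree(T3))),ref(ref(ref(tree(bool))))) = map(tree(io(S1)),ref(T3)). Substituting into the earlier binding gives A := ref(tree(bool)).
Decompose map/2: tree(io(tree(T3))) = tree(io(S1)),  ref(ref(ref(tree(bool)))) = ref(T3).
Decompose tree/1: io(tree(T3)) = io(S1).
Decompose io/1: tree(T3) = S1.
Bind S1 := tree(T3); no other remaining equation mentions S1. Substituting into the earlier binding gives C := io(tree(T3)).
Decompose ref/1: ref(ref(tree(bool))) = T3.
Bind T3 := ref(ref(tree(bool))); no other remaining equation mentions T3. Substituting into the earlier bindings gives C := io(tree(ref(ref(tree(bool))))), S1 := tree(ref(ref(tree(bool)))).
Decompose io/1: map(ref(ref(R)),tree(io(map(bool,S2)))) = map(ref(ref(E)),tree(R)).
Decompose map/2: ref(ref(R)) = ref(ref(E)),  tree(io(map(bool,S2))) = tree(R).
Decompose ref/1: ref(R) = ref(E).
Decompose ref/1: R = E.
Bind R := E; substituting into the one remaining equation that mentions R gives: tree(io(map(bool,S2))) = tree(E).
Decompose tree/1: io(map(bool,S2)) = E.
Bind E := io(map(bool,S2)); no other remaining equation mentions E. Substituting into the earlier binding gives R := io(map(bool,S2)).
Decompose tree/1: map(B,map(unit,map(bool,unit))) = map(unit,S2).
Decompose map/2: B = unit,  map(unit,map(bool,unit)) = S2.
Bind B := unit; no other remaining equation mentions B.
Bind S2 := map(unit,map(bool,unit)). Substituting into the earlier bindings gives R := io(map(bool,map(unit,map(bool,unit)))), E := io(map(bool,map(unit,map(bool,unit)))).
MGU = { A := ref(tree(bool)), C := io(tree(ref(ref(tree(bool))))), T := io(unit), T2 := tree(bool), S1 := tree(ref(ref(tree(bool)))), T3 := ref(ref(tree(bool))), R := io(map(bool,map(unit,map(bool,unit)))), E := io(map(bool,map(unit,map(bool,unit)))), B := unit, S2 := map(unit,map(bool,unit)) }, so C := io(tree(ref(ref(tree(bool))))).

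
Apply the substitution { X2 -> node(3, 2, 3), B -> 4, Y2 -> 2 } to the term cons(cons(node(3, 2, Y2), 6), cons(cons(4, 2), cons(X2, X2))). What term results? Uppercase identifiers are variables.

Replace each occurrence of X2 with node(3, 2, 3).
Replace each occurrence of Y2 with 2.
Result: cons(cons(node(3, 2, 2), 6), cons(cons(4, 2), cons(node(3, 2, 3), node(3, 2, 3)))).

cons(cons(node(3, 2, 2), 6), cons(cons(4, 2), cons(node(3, 2, 3), node(3, 2, 3))))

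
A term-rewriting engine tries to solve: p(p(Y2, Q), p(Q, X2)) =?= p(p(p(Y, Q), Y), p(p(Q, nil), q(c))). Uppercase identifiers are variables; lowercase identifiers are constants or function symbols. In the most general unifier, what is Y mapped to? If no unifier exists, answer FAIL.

FAIL

Decompose p/2: p(Y2, Q) =?= p(p(Y, Q), Y),  p(Q, X2) =?= p(p(Q, nil), q(c)).
Decompose p/2: Y2 =?= p(Y, Q),  Q =?= Y.
Bind Y2 := p(Y, Q); no other remaining equation mentions Y2.
Bind Q := Y; substituting into the remaining equation gives: p(Y, X2) =?= p(p(Y, nil), q(c)). Substituting into the earlier binding gives Y2 := p(Y, Y).
Decompose p/2: Y =?= p(Y, nil),  X2 =?= q(c).
Occurs check fails: Y occurs in p(Y, nil); the equation Y =?= p(Y, nil) has no finite solution.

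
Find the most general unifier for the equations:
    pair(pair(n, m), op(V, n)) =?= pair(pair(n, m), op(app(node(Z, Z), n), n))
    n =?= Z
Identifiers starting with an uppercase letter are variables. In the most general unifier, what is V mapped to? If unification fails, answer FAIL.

Decompose pair/2: pair(n, m) =?= pair(n, m),  op(V, n) =?= op(app(node(Z, Z), n), n).
Delete trivial equation pair(n, m) =?= pair(n, m).
Decompose op/2: V =?= app(node(Z, Z), n),  n =?= n.
Bind V := app(node(Z, Z), n); no other remaining equation mentions V.
Delete trivial equation n =?= n.
Bind Z := n. Substituting into the earlier binding gives V := app(node(n, n), n).
MGU = { V ↦ app(node(n, n), n), Z ↦ n }, so V ↦ app(node(n, n), n).

app(node(n, n), n)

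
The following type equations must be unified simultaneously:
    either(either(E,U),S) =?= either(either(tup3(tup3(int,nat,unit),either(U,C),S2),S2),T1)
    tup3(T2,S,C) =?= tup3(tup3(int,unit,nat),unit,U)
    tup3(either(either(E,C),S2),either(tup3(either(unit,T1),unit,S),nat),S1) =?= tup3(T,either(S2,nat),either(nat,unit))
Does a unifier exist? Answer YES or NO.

Decompose either/2: either(E,U) =?= either(tup3(tup3(int,nat,unit),either(U,C),S2),S2),  S =?= T1.
Decompose either/2: E =?= tup3(tup3(int,nat,unit),either(U,C),S2),  U =?= S2.
Bind E := tup3(tup3(int,nat,unit),either(U,C),S2); substituting into the one remaining equation that mentions E gives: tup3(either(either(tup3(tup3(int,nat,unit),either(U,C),S2),C),S2),either(tup3(either(unit,T1),unit,S),nat),S1) =?= tup3(T,either(S2,nat),either(nat,unit)).
Bind U := S2; substituting into the 2 remaining equations that mention U gives: tup3(T2,S,C) =?= tup3(tup3(int,unit,nat),unit,S2),  tup3(either(either(tup3(tup3(int,nat,unit),either(S2,C),S2),C),S2),either(tup3(either(unit,T1),unit,S),nat),S1) =?= tup3(T,either(S2,nat),either(nat,unit)). Substituting into the earlier binding gives E := tup3(tup3(int,nat,unit),either(S2,C),S2).
Bind S := T1; substituting into the remaining equations gives: tup3(T2,T1,C) =?= tup3(tup3(int,unit,nat),unit,S2),  tup3(either(either(tup3(tup3(int,nat,unit),either(S2,C),S2),C),S2),either(tup3(either(unit,T1),unit,T1),nat),S1) =?= tup3(T,either(S2,nat),either(nat,unit)).
Decompose tup3/3: T2 =?= tup3(int,unit,nat),  T1 =?= unit,  C =?= S2.
Bind T2 := tup3(int,unit,nat); no other remaining equation mentions T2.
Bind T1 := unit; substituting into the one remaining equation that mentions T1 gives: tup3(either(either(tup3(tup3(int,nat,unit),either(S2,C),S2),C),S2),either(tup3(either(unit,unit),unit,unit),nat),S1) =?= tup3(T,either(S2,nat),either(nat,unit)). Substituting into the earlier binding gives S := unit.
Bind C := S2; substituting into the remaining equation gives: tup3(either(either(tup3(tup3(int,nat,unit),either(S2,S2),S2),S2),S2),either(tup3(either(unit,unit),unit,unit),nat),S1) =?= tup3(T,either(S2,nat),either(nat,unit)). Substituting into the earlier binding gives E := tup3(tup3(int,nat,unit),either(S2,S2),S2).
Decompose tup3/3: either(either(tup3(tup3(int,nat,unit),either(S2,S2),S2),S2),S2) =?= T,  either(tup3(either(unit,unit),unit,unit),nat) =?= either(S2,nat),  S1 =?= either(nat,unit).
Bind T := either(either(tup3(tup3(int,nat,unit),either(S2,S2),S2),S2),S2); no other remaining equation mentions T.
Decompose either/2: tup3(either(unit,unit),unit,unit) =?= S2,  nat =?= nat.
Bind S2 := tup3(either(unit,unit),unit,unit); no other remaining equation mentions S2. Substituting into the earlier bindings gives E := tup3(tup3(int,nat,unit),either(tup3(either(unit,unit),unit,unit),tup3(either(unit,unit),unit,unit)),tup3(either(unit,unit),unit,unit)), U := tup3(either(unit,unit),unit,unit), C := tup3(either(unit,unit),unit,unit), T := either(either(tup3(tup3(int,nat,unit),either(tup3(either(unit,unit),unit,unit),tup3(either(unit,unit),unit,unit)),tup3(either(unit,unit),unit,unit)),tup3(either(unit,unit),unit,unit)),tup3(either(unit,unit),unit,unit)).
Delete trivial equation nat =?= nat.
Bind S1 := either(nat,unit).
No equations remain and no clash or occurs-check failure arose, so a unifier exists.

YES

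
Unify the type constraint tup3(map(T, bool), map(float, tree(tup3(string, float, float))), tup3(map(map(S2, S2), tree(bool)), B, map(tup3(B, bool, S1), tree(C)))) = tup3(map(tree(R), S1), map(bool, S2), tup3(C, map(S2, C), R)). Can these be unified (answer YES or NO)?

NO

Decompose tup3/3: map(T, bool) = map(tree(R), S1),  map(float, tree(tup3(string, float, float))) = map(bool, S2),  tup3(map(map(S2, S2), tree(bool)), B, map(tup3(B, bool, S1), tree(C))) = tup3(C, map(S2, C), R).
Decompose map/2: T = tree(R),  bool = S1.
Bind T := tree(R); no other remaining equation mentions T.
Bind S1 := bool; substituting into the one remaining equation that mentions S1 gives: tup3(map(map(S2, S2), tree(bool)), B, map(tup3(B, bool, bool), tree(C))) = tup3(C, map(S2, C), R).
Decompose map/2: float = bool,  tree(tup3(string, float, float)) = S2.
Clash: constants float and bool differ; no unifier exists.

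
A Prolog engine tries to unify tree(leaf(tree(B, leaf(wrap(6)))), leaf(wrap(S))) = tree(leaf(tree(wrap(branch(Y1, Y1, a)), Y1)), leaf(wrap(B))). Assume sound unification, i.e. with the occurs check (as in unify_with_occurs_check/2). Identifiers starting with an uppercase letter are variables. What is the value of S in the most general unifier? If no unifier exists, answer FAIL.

wrap(branch(leaf(wrap(6)), leaf(wrap(6)), a))

Decompose tree/2: leaf(tree(B, leaf(wrap(6)))) = leaf(tree(wrap(branch(Y1, Y1, a)), Y1)),  leaf(wrap(S)) = leaf(wrap(B)).
Decompose leaf/1: tree(B, leaf(wrap(6))) = tree(wrap(branch(Y1, Y1, a)), Y1).
Decompose tree/2: B = wrap(branch(Y1, Y1, a)),  leaf(wrap(6)) = Y1.
Bind B := wrap(branch(Y1, Y1, a)); substituting into the one remaining equation that mentions B gives: leaf(wrap(S)) = leaf(wrap(wrap(branch(Y1, Y1, a)))).
Bind Y1 := leaf(wrap(6)); substituting into the remaining equation gives: leaf(wrap(S)) = leaf(wrap(wrap(branch(leaf(wrap(6)), leaf(wrap(6)), a)))). Substituting into the earlier binding gives B := wrap(branch(leaf(wrap(6)), leaf(wrap(6)), a)).
Decompose leaf/1: wrap(S) = wrap(wrap(branch(leaf(wrap(6)), leaf(wrap(6)), a))).
Decompose wrap/1: S = wrap(branch(leaf(wrap(6)), leaf(wrap(6)), a)).
Bind S := wrap(branch(leaf(wrap(6)), leaf(wrap(6)), a)).
MGU = { B = wrap(branch(leaf(wrap(6)), leaf(wrap(6)), a)), Y1 = leaf(wrap(6)), S = wrap(branch(leaf(wrap(6)), leaf(wrap(6)), a)) }, so S = wrap(branch(leaf(wrap(6)), leaf(wrap(6)), a)).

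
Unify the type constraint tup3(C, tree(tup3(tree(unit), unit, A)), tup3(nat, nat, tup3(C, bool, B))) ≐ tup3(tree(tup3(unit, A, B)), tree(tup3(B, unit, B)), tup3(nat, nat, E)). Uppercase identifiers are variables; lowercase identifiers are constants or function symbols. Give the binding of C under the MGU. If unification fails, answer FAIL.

tree(tup3(unit, tree(unit), tree(unit)))

Decompose tup3/3: C ≐ tree(tup3(unit, A, B)),  tree(tup3(tree(unit), unit, A)) ≐ tree(tup3(B, unit, B)),  tup3(nat, nat, tup3(C, bool, B)) ≐ tup3(nat, nat, E).
Bind C := tree(tup3(unit, A, B)); substituting into the one remaining equation that mentions C gives: tup3(nat, nat, tup3(tree(tup3(unit, A, B)), bool, B)) ≐ tup3(nat, nat, E).
Decompose tree/1: tup3(tree(unit), unit, A) ≐ tup3(B, unit, B).
Decompose tup3/3: tree(unit) ≐ B,  unit ≐ unit,  A ≐ B.
Bind B := tree(unit); substituting into the 2 remaining equations that mention B gives: A ≐ tree(unit),  tup3(nat, nat, tup3(tree(tup3(unit, A, tree(unit))), bool, tree(unit))) ≐ tup3(nat, nat, E). Substituting into the earlier binding gives C := tree(tup3(unit, A, tree(unit))).
Delete trivial equation unit ≐ unit.
Bind A := tree(unit); substituting into the remaining equation gives: tup3(nat, nat, tup3(tree(tup3(unit, tree(unit), tree(unit))), bool, tree(unit))) ≐ tup3(nat, nat, E). Substituting into the earlier binding gives C := tree(tup3(unit, tree(unit), tree(unit))).
Decompose tup3/3: nat ≐ nat,  nat ≐ nat,  tup3(tree(tup3(unit, tree(unit), tree(unit))), bool, tree(unit)) ≐ E.
Delete trivial equation nat ≐ nat.
Delete trivial equation nat ≐ nat.
Bind E := tup3(tree(tup3(unit, tree(unit), tree(unit))), bool, tree(unit)).
MGU = { C -> tree(tup3(unit, tree(unit), tree(unit))), B -> tree(unit), A -> tree(unit), E -> tup3(tree(tup3(unit, tree(unit), tree(unit))), bool, tree(unit)) }, so C -> tree(tup3(unit, tree(unit), tree(unit))).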